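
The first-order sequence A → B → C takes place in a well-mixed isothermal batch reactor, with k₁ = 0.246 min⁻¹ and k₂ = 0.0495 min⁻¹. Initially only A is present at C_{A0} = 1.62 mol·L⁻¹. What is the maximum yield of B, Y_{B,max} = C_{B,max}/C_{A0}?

At the optimum, C_{B,max}/C_{A0} = (k₁/k₂)^[k₂/(k₂−k₁)].
= (0.246/0.0495)^(0.0495/(0.0495−0.246)) = (4.970)^(-0.2519) = 0.6677.

0.668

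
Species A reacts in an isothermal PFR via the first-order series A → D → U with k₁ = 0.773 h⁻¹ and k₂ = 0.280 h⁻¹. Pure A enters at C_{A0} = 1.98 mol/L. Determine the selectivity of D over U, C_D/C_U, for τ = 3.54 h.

Solving the coupled first-order balances gives C_D(τ) = [k₁/(k₂−k₁)]·C_{A0}·(e^(−k₁τ) − e^(−k₂τ)).
e^(−k₁τ) = e^(−0.773×3.54) = e^(−2.736) = 0.06480; e^(−k₂τ) = e^(−0.9912) = 0.3711.
C_D = 0.773×1.98/(0.280−0.773) × (0.06480−0.3711) = (-3.105)×(-0.3063) = 0.9510 mol/L.
C_A = C_{A0}e^(−k₁τ) = 0.1283 mol/L, so C_U = C_{A0}−C_A−C_D = 0.9007 mol/L; C_D/C_U = 1.06.

1.06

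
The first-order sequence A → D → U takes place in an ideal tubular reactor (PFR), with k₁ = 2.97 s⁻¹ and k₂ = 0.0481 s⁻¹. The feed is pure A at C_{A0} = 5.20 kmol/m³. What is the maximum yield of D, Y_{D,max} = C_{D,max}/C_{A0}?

For a first-order series the maximum intermediate yield is C_{D,max}/C_{A0} = (k₁/k₂)^[k₂/(k₂−k₁)].
= (2.97/0.0481)^(0.0481/(0.0481−2.97)) = (61.75)^(-0.01646) = 0.9344.

0.934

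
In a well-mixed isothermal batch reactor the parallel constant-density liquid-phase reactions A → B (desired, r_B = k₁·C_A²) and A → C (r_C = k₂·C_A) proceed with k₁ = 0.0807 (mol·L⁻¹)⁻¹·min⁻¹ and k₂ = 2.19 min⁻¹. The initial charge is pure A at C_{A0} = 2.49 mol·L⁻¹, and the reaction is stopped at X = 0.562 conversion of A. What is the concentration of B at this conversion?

C_A = C_{A0}(1−X) = 1.091 mol·L⁻¹.
Along a PFR/batch, dC_C/dC_A = −r_C/(r_B+r_C) = −k₂/(k₂+k₁·C_A).
Integrating from C_{A0} to C_A: C_C = (2.19/0.0807)·ln[(2.19+0.0807·2.49)/(2.19+0.0807·1.09)] = 27.14·ln(2.391/2.278) = 1.313 mol·L⁻¹.
Then C_B = (C_{A0}−C_A) − C_C = 1.399 − 1.313 = 0.08635 mol·L⁻¹.

0.0863 mol·L⁻¹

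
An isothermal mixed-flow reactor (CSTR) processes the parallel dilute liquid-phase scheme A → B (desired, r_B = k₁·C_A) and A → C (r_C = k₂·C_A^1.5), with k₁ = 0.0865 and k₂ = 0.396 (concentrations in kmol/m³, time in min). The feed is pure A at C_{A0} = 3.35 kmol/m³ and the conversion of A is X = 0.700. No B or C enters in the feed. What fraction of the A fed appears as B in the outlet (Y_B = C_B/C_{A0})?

Exit C_A = C_{A0}(1−X) = 3.35×0.300 = 1.005 kmol/m³.
Rates in a CSTR are evaluated at the outlet concentration: r_B = 0.0865×1.005 = 0.08693, r_C = 0.396×1.005^1.5 = 0.3990.
Fraction of consumed A going to B: r_B/(r_B+r_C) = 0.1789.
C_B = 0.1789·C_{A0}·X = 0.1789×3.35×0.700 = 0.420 kmol/m³; Y_B = C_B/C_{A0} = 0.125.

0.125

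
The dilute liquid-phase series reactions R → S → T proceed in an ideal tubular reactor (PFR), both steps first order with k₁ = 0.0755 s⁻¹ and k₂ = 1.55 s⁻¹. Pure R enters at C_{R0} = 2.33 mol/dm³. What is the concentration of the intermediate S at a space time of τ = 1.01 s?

Solving the coupled first-order balances gives C_S(τ) = [k₁/(k₂−k₁)]·C_{R0}·(e^(−k₁τ) − e^(−k₂τ)).
e^(−k₁τ) = e^(−0.0755×1.01) = e^(−0.07626) = 0.9266; e^(−k₂τ) = e^(−1.566) = 0.2090.
C_S = 0.0755×2.33/(1.55−0.0755) × (0.9266−0.2090) = 0.1193×0.7176 = 0.08561 mol/dm³.

0.0856 mol/dm³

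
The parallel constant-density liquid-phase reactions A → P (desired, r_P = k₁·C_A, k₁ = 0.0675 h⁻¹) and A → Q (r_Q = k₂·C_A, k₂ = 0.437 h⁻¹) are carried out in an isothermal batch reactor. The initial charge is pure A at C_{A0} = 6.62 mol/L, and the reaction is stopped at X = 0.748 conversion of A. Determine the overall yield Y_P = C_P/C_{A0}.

0.100

C_A = C_{A0}(1−X) = 1.668 mol/L.
Both paths are first order in A, so the instantaneous fraction to P is constant: dC_P/d(−C_A) = k₁/(k₁+k₂) = 0.1338.
C_P = 0.1338·(C_{A0}−C_A) = 0.1338×4.952 = 0.663 mol/L.
Y_P = C_P/C_{A0} = 0.6625/6.62 = 0.100.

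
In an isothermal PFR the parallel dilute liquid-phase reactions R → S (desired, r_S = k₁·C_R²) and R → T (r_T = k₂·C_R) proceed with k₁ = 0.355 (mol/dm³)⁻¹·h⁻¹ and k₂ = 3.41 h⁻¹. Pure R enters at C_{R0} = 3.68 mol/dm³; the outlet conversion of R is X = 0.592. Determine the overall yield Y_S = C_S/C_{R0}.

0.125

C_R = C_{R0}(1−X) = 1.501 mol/dm³.
Along a PFR/batch, dC_T/dC_R = −r_T/(r_S+r_T) = −k₂/(k₂+k₁·C_R).
Integrating from C_{R0} to C_R: C_T = (3.41/0.355)·ln[(3.41+0.355·3.68)/(3.41+0.355·1.50)] = 9.606·ln(4.716/3.943) = 1.720 mol/dm³.
Then C_S = (C_{R0}−C_R) − C_T = 2.179 − 1.720 = 0.4582 mol/dm³.
Y_S = C_S/C_{R0} = 0.4582/3.68 = 0.125.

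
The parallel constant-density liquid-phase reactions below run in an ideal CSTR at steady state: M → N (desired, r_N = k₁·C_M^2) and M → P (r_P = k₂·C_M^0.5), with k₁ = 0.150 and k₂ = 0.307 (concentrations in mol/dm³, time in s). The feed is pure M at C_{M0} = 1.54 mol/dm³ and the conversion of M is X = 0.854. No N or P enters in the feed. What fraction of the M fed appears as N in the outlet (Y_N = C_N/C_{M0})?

Exit C_M = C_{M0}(1−X) = 1.54×0.146 = 0.2248 mol/dm³.
Rates in a CSTR are evaluated at the outlet concentration: r_N = 0.150×0.2248^2 = 0.007583, r_P = 0.307×0.2248^0.5 = 0.1456.
Fraction of consumed M going to N: r_N/(r_N+r_P) = 0.04951.
C_N = 0.04951·C_{M0}·X = 0.04951×1.54×0.854 = 0.0651 mol/dm³; Y_N = C_N/C_{M0} = 0.0423.

0.0423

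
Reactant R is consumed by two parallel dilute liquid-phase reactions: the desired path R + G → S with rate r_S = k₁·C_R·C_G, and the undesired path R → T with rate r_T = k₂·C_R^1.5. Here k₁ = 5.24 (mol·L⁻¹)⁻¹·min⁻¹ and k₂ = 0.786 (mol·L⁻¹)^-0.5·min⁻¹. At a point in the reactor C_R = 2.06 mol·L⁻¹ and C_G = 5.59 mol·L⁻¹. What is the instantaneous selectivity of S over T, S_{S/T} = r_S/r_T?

S_{S/T} = r_S/r_T = (k₁·C_R·C_G)/(k₂·C_R^1.5) = (k₁/k₂)·C_R^-0.5·C_G.
= (5.24×2.060×5.590) / (0.786×2.060^1.5) = 60.34/2.324 = 26.0.
The undesired path is higher order in R, so low C_R (CSTR or dilute feed) favours S.

26.0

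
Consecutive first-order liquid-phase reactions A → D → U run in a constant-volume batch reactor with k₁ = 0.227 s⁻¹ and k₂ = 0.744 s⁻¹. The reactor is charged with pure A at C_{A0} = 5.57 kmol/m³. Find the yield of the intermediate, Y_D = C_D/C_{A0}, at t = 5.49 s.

For first-order series with pure A initially, C_D(t) = k₁C_{A0}/(k₂−k₁)·(e^(−k₁t) − e^(−k₂t)).
e^(−k₁t) = e^(−0.227×5.49) = e^(−1.246) = 0.2876; e^(−k₂t) = e^(−4.085) = 0.01683.
C_D = 0.227×5.57/(0.744−0.227) × (0.2876−0.01683) = 2.446×0.2708 = 0.6622 kmol/m³.
Y_D = C_D/C_{A0} = 0.6622/5.57 = 0.119.

0.119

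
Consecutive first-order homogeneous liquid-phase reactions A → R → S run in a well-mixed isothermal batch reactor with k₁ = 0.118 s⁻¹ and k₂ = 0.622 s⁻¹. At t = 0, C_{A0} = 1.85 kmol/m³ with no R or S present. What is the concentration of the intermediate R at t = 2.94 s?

0.237 kmol/m³

The intermediate concentration in a first-order A→B→C sequence is C_R = k₁C_{A0}(e^(−k₁t) − e^(−k₂t))/(k₂−k₁).
e^(−k₁t) = e^(−0.118×2.94) = e^(−0.3469) = 0.7069; e^(−k₂t) = e^(−1.829) = 0.1606.
C_R = 0.118×1.85/(0.622−0.118) × (0.7069−0.1606) = 0.4331×0.5462 = 0.2366 kmol/m³.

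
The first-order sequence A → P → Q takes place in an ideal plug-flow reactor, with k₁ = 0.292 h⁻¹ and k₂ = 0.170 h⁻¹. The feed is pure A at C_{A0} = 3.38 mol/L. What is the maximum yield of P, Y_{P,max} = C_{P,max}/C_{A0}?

0.471

For a first-order series the maximum intermediate yield is C_{P,max}/C_{A0} = (k₁/k₂)^[k₂/(k₂−k₁)].
= (0.292/0.170)^(0.170/(0.170−0.292)) = (1.718)^(-1.393) = 0.4706.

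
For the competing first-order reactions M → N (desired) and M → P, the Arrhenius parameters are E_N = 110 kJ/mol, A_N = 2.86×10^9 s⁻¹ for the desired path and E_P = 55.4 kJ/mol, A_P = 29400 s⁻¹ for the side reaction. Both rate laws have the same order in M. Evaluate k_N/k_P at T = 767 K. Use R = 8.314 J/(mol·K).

With equal orders, S_{N/P} = k_N/k_P = (A_N/A_P)·exp[(E_P−E_N)/(RT)].
(E_P−E_N)/(RT) = (55.4−110)×10³/(8.314×767) = -54600/6377 = -8.562.
k_N/k_P = (2.86×10^9/29400)·exp(-8.562) = 97279 × 1.912×10^-4 = 18.6.
Since E_N > E_P, raising the temperature improves selectivity toward N.

18.6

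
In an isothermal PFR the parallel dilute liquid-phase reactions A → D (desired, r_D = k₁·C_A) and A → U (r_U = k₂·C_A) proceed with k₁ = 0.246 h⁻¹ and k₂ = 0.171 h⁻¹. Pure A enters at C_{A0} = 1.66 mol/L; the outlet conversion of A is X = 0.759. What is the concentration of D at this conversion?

0.743 mol/L

C_A = C_{A0}(1−X) = 0.4001 mol/L.
Both paths are first order in A, so the instantaneous fraction to D is constant: dC_D/d(−C_A) = k₁/(k₁+k₂) = 0.5899.
C_D = 0.5899·(C_{A0}−C_A) = 0.5899×1.260 = 0.743 mol/L.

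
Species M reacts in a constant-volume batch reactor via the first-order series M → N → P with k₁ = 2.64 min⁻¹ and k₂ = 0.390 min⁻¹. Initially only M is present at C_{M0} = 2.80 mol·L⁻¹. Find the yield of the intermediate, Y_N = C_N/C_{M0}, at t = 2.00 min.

0.532

Solving the coupled first-order balances gives C_N(t) = [k₁/(k₂−k₁)]·C_{M0}·(e^(−k₁t) − e^(−k₂t)).
e^(−k₁t) = e^(−2.64×2.00) = e^(−5.280) = 0.005092; e^(−k₂t) = e^(−0.7800) = 0.4584.
C_N = 2.64×2.80/(0.390−2.64) × (0.005092−0.4584) = (-3.285)×(-0.4533) = 1.489 mol·L⁻¹.
Y_N = C_N/C_{M0} = 1.489/2.80 = 0.532.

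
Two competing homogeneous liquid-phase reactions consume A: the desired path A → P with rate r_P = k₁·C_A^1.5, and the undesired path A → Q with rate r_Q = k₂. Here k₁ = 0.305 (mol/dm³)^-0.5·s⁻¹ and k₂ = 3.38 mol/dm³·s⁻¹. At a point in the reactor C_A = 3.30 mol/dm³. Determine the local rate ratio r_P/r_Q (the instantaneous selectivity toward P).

0.541

S_{P/Q} = r_P/r_Q = (k₁·C_A^1.5)/(k₂) = (k₁/k₂)·C_A^1.5.
= (0.305×3.300^1.5) / (3.38) = 1.828/3.380 = 0.541.
Since the desired path is higher order in A, keeping C_A high (PFR or concentrated feed) favours P.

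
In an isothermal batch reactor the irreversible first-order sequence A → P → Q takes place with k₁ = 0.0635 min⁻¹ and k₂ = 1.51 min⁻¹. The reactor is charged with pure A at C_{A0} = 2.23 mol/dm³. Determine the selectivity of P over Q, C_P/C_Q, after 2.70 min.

0.299

The intermediate concentration in a first-order A→B→C sequence is C_P = k₁C_{A0}(e^(−k₁t) − e^(−k₂t))/(k₂−k₁).
e^(−k₁t) = e^(−0.0635×2.70) = e^(−0.1715) = 0.8424; e^(−k₂t) = e^(−4.077) = 0.01696.
C_P = 0.0635×2.23/(1.51−0.0635) × (0.8424−0.01696) = 0.09789×0.8255 = 0.08081 mol/dm³.
C_A = C_{A0}e^(−k₁t) = 1.879 mol/dm³, so C_Q = C_{A0}−C_A−C_P = 0.2705 mol/dm³; C_P/C_Q = 0.299.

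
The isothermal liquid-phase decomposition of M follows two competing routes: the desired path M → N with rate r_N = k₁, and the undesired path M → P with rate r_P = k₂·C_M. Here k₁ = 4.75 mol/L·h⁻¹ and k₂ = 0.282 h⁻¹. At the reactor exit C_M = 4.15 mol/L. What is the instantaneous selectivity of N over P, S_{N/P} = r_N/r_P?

S_{N/P} = r_N/r_P = (k₁)/(k₂·C_M) = (k₁/k₂)·C_M⁻¹.
= (4.75) / (0.282×4.150) = 4.750/1.170 = 4.06.
The undesired path is higher order in M, so low C_M (CSTR or dilute feed) favours N.

4.06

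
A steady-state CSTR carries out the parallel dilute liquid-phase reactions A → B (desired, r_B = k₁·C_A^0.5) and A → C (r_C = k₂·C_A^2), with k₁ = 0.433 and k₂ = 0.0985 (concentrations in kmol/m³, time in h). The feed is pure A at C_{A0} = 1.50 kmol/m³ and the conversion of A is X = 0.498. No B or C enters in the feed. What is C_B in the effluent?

0.650 kmol/m³

Exit C_A = C_{A0}(1−X) = 1.50×0.502 = 0.7530 kmol/m³.
Rates in a CSTR are evaluated at the outlet concentration: r_B = 0.433×0.7530^0.5 = 0.3757, r_C = 0.0985×0.7530^2 = 0.05585.
Fraction of consumed A going to B: r_B/(r_B+r_C) = 0.8706.
C_B = 0.8706·C_{A0}·X = 0.8706×1.50×0.498 = 0.650 kmol/m³.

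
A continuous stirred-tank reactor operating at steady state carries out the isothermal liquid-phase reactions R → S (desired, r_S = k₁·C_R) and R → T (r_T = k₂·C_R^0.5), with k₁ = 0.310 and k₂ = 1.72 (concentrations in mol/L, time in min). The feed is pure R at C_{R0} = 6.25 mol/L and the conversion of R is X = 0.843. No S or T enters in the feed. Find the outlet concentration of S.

Exit C_R = C_{R0}(1−X) = 6.25×0.157 = 0.9813 mol/L.
Rates in a CSTR are evaluated at the outlet concentration: r_S = 0.310×0.9813 = 0.3042, r_T = 1.72×0.9813^0.5 = 1.704.
Fraction of consumed R going to S: r_S/(r_S+r_T) = 0.1515.
C_S = 0.1515·C_{R0}·X = 0.1515×6.25×0.843 = 0.798 mol/L.

0.798 mol/L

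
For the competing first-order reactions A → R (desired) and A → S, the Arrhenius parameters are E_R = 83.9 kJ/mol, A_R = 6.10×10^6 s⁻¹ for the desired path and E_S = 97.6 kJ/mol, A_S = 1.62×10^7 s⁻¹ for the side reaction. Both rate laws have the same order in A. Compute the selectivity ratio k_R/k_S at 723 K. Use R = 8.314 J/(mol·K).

k_R/k_S = (A_R/A_S)·exp[−(E_R−E_S)/(RT)] = (A_R/A_S)·exp[(E_S−E_R)/(RT)].
(E_S−E_R)/(RT) = (97.6−83.9)×10³/(8.314×723) = 13700/6011 = 2.279.
k_R/k_S = (6.10×10^6/1.62×10^7)·exp(2.279) = 0.3765 × 9.768 = 3.68.

3.68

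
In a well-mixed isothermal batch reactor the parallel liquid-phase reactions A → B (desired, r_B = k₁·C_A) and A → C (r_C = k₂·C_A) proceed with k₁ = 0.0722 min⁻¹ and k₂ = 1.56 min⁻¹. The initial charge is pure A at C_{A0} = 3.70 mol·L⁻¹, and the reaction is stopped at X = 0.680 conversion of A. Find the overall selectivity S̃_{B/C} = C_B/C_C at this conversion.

C_A = C_{A0}(1−X) = 1.184 mol·L⁻¹.
Both paths are first order in A, so the instantaneous fraction to B is constant: dC_B/d(−C_A) = k₁/(k₁+k₂) = 0.04423.
C_B = 0.04423·(C_{A0}−C_A) = 0.04423×2.516 = 0.111 mol·L⁻¹.
C_C = (C_{A0}−C_A)−C_B = 2.405 mol·L⁻¹; S̃_{B/C} = 0.1113/2.405 = 0.0463.

0.0463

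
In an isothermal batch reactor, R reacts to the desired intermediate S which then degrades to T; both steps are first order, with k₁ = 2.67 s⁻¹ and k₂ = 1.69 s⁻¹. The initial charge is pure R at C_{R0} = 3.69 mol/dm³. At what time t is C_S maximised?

The intermediate peaks when r₁ = r₂, i.e. k₁e^(−k₁t) = k₂e^(−k₂t), giving t_opt = ln(k₂/k₁)/(k₂−k₁).
= ln(1.69/2.67)/(1.69−2.67) = ln(0.6330)/-0.9800 = -0.4573/-0.9800 = 0.467 s.

0.467 s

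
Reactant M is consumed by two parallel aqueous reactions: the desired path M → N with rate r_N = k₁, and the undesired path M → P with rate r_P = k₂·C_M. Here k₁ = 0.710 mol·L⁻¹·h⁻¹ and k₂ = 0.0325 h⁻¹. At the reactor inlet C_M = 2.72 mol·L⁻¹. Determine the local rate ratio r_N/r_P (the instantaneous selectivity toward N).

8.03

S_{N/P} = r_N/r_P = (k₁)/(k₂·C_M) = (k₁/k₂)·C_M⁻¹.
= (0.710) / (0.0325×2.720) = 0.7100/0.08840 = 8.03.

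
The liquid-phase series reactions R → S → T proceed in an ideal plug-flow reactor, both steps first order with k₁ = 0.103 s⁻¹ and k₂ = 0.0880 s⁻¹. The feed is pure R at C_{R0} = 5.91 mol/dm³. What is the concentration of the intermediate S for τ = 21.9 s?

1.65 mol/dm³

The intermediate concentration in a first-order A→B→C sequence is C_S = k₁C_{R0}(e^(−k₁τ) − e^(−k₂τ))/(k₂−k₁).
e^(−k₁τ) = e^(−0.103×21.9) = e^(−2.256) = 0.1048; e^(−k₂τ) = e^(−1.927) = 0.1456.
C_S = 0.103×5.91/(0.0880−0.103) × (0.1048−0.1456) = (-40.58)×(-0.04076) = 1.654 mol/dm³.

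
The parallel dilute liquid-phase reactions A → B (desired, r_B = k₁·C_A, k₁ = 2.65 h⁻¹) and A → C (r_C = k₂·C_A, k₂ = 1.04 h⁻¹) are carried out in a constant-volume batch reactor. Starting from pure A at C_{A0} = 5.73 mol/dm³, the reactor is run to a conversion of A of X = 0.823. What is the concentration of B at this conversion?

C_A = C_{A0}(1−X) = 1.014 mol/dm³.
Both paths are first order in A, so the instantaneous fraction to B is constant: dC_B/d(−C_A) = k₁/(k₁+k₂) = 0.7182.
C_B = 0.7182·(C_{A0}−C_A) = 0.7182×4.716 = 3.39 mol/dm³.

3.39 mol/dm³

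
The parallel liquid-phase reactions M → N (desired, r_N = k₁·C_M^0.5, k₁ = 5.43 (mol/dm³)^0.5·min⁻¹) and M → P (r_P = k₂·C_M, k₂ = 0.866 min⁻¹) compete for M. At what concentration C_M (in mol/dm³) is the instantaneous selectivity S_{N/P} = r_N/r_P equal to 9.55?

S_{N/P} = (k₁/k₂)·C_M^-0.5 ⇒ C_M = (S·k₂/k₁)^(-2).
= (9.55×0.866/5.43)^(-2) = (1.523)^(-2) = 0.431 mol/dm³.

0.431 mol/dm³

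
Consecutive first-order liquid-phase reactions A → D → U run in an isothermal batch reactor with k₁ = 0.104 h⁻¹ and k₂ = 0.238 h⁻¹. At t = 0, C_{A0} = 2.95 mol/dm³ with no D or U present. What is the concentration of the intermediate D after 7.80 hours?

0.660 mol/dm³

Solving the coupled first-order balances gives C_D(t) = [k₁/(k₂−k₁)]·C_{A0}·(e^(−k₁t) − e^(−k₂t)).
e^(−k₁t) = e^(−0.104×7.80) = e^(−0.8112) = 0.4443; e^(−k₂t) = e^(−1.856) = 0.1562.
C_D = 0.104×2.95/(0.238−0.104) × (0.4443−0.1562) = 2.290×0.2881 = 0.6596 mol/dm³.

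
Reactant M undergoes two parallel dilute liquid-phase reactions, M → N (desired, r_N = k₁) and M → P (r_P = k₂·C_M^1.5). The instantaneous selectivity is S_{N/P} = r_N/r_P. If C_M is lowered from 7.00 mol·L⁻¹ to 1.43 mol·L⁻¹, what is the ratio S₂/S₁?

S_{N/P} = (k₁/k₂)·C_M^-1.5, so S₂/S₁ = (C_{M,2}/C_{M,1})^-1.5.
= (1.43/7.00)^(-1.5) = (0.2043)^(-1.5) = 10.8.

10.8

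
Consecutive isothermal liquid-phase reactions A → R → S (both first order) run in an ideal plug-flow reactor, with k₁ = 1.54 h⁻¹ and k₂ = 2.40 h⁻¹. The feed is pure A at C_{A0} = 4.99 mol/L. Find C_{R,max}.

Evaluating C_R at τ_opt = ln(k₂/k₁)/(k₂−k₁) gives C_{R,max}/C_{A0} = (k₁/k₂)^[k₂/(k₂−k₁)].
= (1.54/2.40)^(2.40/(2.40−1.54)) = (0.6417)^(2.791) = 0.2899.
C_{R,max} = 0.2899×4.99 = 1.45 mol/L.

1.45 mol/L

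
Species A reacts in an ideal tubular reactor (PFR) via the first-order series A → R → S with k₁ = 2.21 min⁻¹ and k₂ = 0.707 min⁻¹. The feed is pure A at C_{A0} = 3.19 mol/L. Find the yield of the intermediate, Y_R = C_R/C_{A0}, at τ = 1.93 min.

For first-order series with pure A initially, C_R(τ) = k₁C_{A0}/(k₂−k₁)·(e^(−k₁τ) − e^(−k₂τ)).
e^(−k₁τ) = e^(−2.21×1.93) = e^(−4.265) = 0.01405; e^(−k₂τ) = e^(−1.365) = 0.2555.
C_R = 2.21×3.19/(0.707−2.21) × (0.01405−0.2555) = (-4.691)×(-0.2415) = 1.133 mol/L.
Y_R = C_R/C_{A0} = 1.133/3.19 = 0.355.

0.355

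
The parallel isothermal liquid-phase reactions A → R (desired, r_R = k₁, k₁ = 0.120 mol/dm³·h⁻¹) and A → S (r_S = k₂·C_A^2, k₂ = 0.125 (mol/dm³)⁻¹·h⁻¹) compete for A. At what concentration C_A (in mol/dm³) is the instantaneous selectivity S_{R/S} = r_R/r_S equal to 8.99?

0.327 mol/dm³

S_{R/S} = (k₁/k₂)·C_A^-2 ⇒ C_A = (S·k₂/k₁)^(-0.5).
= (8.99×0.125/0.120)^(-0.5) = (9.365)^(-0.5) = 0.327 mol/dm³.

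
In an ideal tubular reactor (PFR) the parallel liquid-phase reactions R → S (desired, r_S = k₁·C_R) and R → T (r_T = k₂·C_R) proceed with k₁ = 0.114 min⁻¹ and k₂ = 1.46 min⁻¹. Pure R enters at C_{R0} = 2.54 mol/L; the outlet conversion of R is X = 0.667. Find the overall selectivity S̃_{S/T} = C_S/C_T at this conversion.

0.0781

C_R = C_{R0}(1−X) = 0.8458 mol/L.
Both paths are first order in R, so the instantaneous fraction to S is constant: dC_S/d(−C_R) = k₁/(k₁+k₂) = 0.07243.
C_S = 0.07243·(C_{R0}−C_R) = 0.07243×1.694 = 0.123 mol/L.
C_T = (C_{R0}−C_R)−C_S = 1.571 mol/L; S̃_{S/T} = 0.1227/1.571 = 0.0781.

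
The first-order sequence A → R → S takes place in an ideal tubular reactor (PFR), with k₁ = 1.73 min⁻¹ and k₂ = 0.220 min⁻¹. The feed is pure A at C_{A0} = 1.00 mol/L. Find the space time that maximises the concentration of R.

Setting dC_R/dτ = 0 gives τ_opt = ln(k₂/k₁)/(k₂−k₁).
= ln(0.220/1.73)/(0.220−1.73) = ln(0.1272)/-1.510 = -2.062/-1.510 = 1.37 min.

1.37 min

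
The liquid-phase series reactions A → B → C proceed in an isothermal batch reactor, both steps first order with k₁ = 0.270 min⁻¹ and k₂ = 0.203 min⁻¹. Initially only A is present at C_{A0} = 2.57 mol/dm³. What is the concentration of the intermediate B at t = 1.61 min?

0.764 mol/dm³

For first-order series with pure A initially, C_B(t) = k₁C_{A0}/(k₂−k₁)·(e^(−k₁t) − e^(−k₂t)).
e^(−k₁t) = e^(−0.270×1.61) = e^(−0.4347) = 0.6475; e^(−k₂t) = e^(−0.3268) = 0.7212.
C_B = 0.270×2.57/(0.203−0.270) × (0.6475−0.7212) = (-10.36)×(-0.07375) = 0.7638 mol/dm³.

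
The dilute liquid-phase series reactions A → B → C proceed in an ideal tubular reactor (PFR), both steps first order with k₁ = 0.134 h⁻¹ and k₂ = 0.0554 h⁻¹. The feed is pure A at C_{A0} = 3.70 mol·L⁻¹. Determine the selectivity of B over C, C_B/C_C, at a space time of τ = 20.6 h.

The intermediate concentration in a first-order A→B→C sequence is C_B = k₁C_{A0}(e^(−k₁τ) − e^(−k₂τ))/(k₂−k₁).
e^(−k₁τ) = e^(−0.134×20.6) = e^(−2.760) = 0.06327; e^(−k₂τ) = e^(−1.141) = 0.3194.
C_B = 0.134×3.70/(0.0554−0.134) × (0.06327−0.3194) = (-6.308)×(-0.2562) = 1.616 mol·L⁻¹.
C_A = C_{A0}e^(−k₁τ) = 0.2341 mol·L⁻¹, so C_C = C_{A0}−C_A−C_B = 1.850 mol·L⁻¹; C_B/C_C = 0.873.

0.873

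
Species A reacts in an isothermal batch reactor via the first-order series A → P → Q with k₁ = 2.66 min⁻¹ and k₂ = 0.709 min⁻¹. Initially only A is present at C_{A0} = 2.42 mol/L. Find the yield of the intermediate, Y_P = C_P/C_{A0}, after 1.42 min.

For first-order series with pure A initially, C_P(t) = k₁C_{A0}/(k₂−k₁)·(e^(−k₁t) − e^(−k₂t)).
e^(−k₁t) = e^(−2.66×1.42) = e^(−3.777) = 0.02289; e^(−k₂t) = e^(−1.007) = 0.3654.
C_P = 2.66×2.42/(0.709−2.66) × (0.02289−0.3654) = (-3.299)×(-0.3425) = 1.130 mol/L.
Y_P = C_P/C_{A0} = 1.130/2.42 = 0.467.

0.467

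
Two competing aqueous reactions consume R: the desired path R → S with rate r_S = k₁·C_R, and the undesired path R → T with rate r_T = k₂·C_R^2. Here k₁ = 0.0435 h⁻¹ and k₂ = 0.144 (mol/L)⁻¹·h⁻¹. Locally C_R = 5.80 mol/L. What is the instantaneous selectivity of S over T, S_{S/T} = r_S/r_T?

S_{S/T} = r_S/r_T = (k₁·C_R)/(k₂·C_R^2) = (k₁/k₂)·C_R⁻¹.
= (0.0435×5.800) / (0.144×5.800^2) = 0.2523/4.844 = 0.0521.

0.0521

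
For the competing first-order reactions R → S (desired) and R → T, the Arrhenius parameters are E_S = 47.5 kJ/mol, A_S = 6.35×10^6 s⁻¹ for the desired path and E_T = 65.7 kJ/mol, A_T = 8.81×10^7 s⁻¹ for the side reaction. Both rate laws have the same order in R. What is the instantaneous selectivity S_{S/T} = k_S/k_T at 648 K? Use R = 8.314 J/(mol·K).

2.11

With equal orders, S_{S/T} = k_S/k_T = (A_S/A_T)·exp[(E_T−E_S)/(RT)].
(E_T−E_S)/(RT) = (65.7−47.5)×10³/(8.314×648) = 18200/5387 = 3.378.
k_S/k_T = (6.35×10^6/8.81×10^7)·exp(3.378) = 0.07208 × 29.32 = 2.11.
Since E_S < E_T, lowering the temperature improves selectivity toward S.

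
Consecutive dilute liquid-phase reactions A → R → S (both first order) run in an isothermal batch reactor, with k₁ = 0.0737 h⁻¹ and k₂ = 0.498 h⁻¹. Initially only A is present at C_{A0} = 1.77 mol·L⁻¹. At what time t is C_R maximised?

Setting dC_R/dt = 0 gives t_opt = ln(k₂/k₁)/(k₂−k₁).
= ln(0.498/0.0737)/(0.498−0.0737) = ln(6.757)/0.4243 = 1.911/0.4243 = 4.50 h.

4.50 h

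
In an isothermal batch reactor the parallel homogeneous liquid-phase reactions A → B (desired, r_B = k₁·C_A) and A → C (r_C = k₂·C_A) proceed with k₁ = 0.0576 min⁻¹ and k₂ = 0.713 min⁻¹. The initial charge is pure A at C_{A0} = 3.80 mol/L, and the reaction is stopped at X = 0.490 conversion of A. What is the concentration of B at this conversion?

C_A = C_{A0}(1−X) = 1.938 mol/L.
Both paths are first order in A, so the instantaneous fraction to B is constant: dC_B/d(−C_A) = k₁/(k₁+k₂) = 0.07475.
C_B = 0.07475·(C_{A0}−C_A) = 0.07475×1.862 = 0.139 mol/L.

0.139 mol/L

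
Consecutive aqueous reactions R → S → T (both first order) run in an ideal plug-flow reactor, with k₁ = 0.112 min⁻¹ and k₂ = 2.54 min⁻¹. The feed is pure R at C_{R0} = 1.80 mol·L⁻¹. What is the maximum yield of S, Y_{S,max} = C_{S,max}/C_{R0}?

0.0382

Evaluating C_S at τ_opt = ln(k₂/k₁)/(k₂−k₁) gives C_{S,max}/C_{R0} = (k₁/k₂)^[k₂/(k₂−k₁)].
= (0.112/2.54)^(2.54/(2.54−0.112)) = (0.04409)^(1.046) = 0.03818.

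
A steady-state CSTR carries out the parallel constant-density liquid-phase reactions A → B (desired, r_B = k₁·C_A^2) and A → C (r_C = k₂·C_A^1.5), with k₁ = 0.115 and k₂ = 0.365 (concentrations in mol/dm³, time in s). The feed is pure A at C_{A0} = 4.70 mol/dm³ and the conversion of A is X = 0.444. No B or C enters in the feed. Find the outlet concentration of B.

Exit C_A = C_{A0}(1−X) = 4.70×0.556 = 2.613 mol/dm³.
A CSTR operates uniformly at the exit composition, giving r_B = 0.7853 and r_C = 1.542 (each k·C_A^n at C_A = 2.613).
Fraction of consumed A going to B: r_B/(r_B+r_C) = 0.3375.
C_B = 0.3375·C_{A0}·X = 0.3375×4.70×0.444 = 0.704 mol/dm³.

0.704 mol/dm³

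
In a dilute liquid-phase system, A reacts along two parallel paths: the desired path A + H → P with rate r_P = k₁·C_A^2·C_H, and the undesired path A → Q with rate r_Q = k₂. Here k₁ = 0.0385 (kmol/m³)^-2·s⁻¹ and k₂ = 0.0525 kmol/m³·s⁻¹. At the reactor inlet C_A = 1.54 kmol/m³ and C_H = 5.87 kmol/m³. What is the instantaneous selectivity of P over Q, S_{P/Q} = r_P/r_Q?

S_{P/Q} = r_P/r_Q = (k₁·C_A^2·C_H)/(k₂) = (k₁/k₂)·C_A^2·C_H.
= (0.0385×1.540^2×5.870) / (0.0525) = 0.5360/0.05250 = 10.2.

10.2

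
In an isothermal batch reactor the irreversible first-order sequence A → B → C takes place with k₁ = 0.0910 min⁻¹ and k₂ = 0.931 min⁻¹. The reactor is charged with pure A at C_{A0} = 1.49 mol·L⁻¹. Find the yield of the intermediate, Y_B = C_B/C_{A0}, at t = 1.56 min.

The intermediate concentration in a first-order A→B→C sequence is C_B = k₁C_{A0}(e^(−k₁t) − e^(−k₂t))/(k₂−k₁).
e^(−k₁t) = e^(−0.0910×1.56) = e^(−0.1420) = 0.8677; e^(−k₂t) = e^(−1.452) = 0.2340.
C_B = 0.0910×1.49/(0.931−0.0910) × (0.8677−0.2340) = 0.1614×0.6336 = 0.1023 mol·L⁻¹.
Y_B = C_B/C_{A0} = 0.1023/1.49 = 0.0686.

0.0686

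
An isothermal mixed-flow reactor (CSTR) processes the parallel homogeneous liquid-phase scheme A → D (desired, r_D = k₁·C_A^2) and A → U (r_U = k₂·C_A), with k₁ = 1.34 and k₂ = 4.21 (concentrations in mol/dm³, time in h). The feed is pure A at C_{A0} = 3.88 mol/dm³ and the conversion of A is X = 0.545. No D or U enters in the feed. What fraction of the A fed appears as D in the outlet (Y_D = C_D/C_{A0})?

Exit C_A = C_{A0}(1−X) = 3.88×0.455 = 1.765 mol/dm³.
Rates in a CSTR are evaluated at the outlet concentration: r_D = 1.34×1.765^2 = 4.176, r_U = 4.21×1.765 = 7.432.
Fraction of consumed A going to D: r_D/(r_D+r_U) = 0.3598.
C_D = 0.3598·C_{A0}·X = 0.3598×3.88×0.545 = 0.761 mol/dm³; Y_D = C_D/C_{A0} = 0.196.

0.196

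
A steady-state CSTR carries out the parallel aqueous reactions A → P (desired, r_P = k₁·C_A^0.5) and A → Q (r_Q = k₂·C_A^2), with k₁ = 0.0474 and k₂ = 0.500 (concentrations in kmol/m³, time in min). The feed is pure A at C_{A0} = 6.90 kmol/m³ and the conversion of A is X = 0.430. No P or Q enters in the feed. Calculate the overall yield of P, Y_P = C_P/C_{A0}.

Exit C_A = C_{A0}(1−X) = 6.90×0.570 = 3.933 kmol/m³.
A CSTR operates uniformly at the exit composition, giving r_P = 0.09400 and r_Q = 7.734 (each k·C_A^n at C_A = 3.933).
Fraction of consumed A going to P: r_P/(r_P+r_Q) = 0.01201.
C_P = 0.01201·C_{A0}·X = 0.01201×6.90×0.430 = 0.0356 kmol/m³; Y_P = C_P/C_{A0} = 0.00516.

0.00516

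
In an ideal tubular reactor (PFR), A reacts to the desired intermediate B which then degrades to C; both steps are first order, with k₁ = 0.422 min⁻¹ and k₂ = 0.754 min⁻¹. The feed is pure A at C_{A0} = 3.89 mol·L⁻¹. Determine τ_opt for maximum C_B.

The intermediate peaks when r₁ = r₂, i.e. k₁e^(−k₁τ) = k₂e^(−k₂τ), giving τ_opt = ln(k₂/k₁)/(k₂−k₁).
= ln(0.754/0.422)/(0.754−0.422) = ln(1.787)/0.3320 = 0.5804/0.3320 = 1.75 min.

1.75 min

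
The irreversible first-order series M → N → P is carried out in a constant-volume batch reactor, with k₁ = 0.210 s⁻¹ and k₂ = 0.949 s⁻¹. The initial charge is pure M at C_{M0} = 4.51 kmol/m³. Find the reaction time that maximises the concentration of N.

For first-order series the maximum of C_N occurs at t_opt = ln(k₂/k₁)/(k₂−k₁).
= ln(0.949/0.210)/(0.949−0.210) = ln(4.519)/0.7390 = 1.508/0.7390 = 2.04 s.

2.04 s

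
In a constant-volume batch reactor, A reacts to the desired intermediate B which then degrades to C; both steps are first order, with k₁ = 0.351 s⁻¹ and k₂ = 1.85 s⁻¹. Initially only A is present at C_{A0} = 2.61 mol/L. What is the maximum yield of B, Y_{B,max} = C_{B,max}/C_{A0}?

Evaluating C_B at t_opt = ln(k₂/k₁)/(k₂−k₁) gives C_{B,max}/C_{A0} = (k₁/k₂)^[k₂/(k₂−k₁)].
= (0.351/1.85)^(1.85/(1.85−0.351)) = (0.1897)^(1.234) = 0.1286.

0.129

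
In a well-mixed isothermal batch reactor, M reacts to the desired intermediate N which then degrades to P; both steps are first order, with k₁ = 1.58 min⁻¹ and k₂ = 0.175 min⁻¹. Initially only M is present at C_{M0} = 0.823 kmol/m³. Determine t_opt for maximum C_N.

1.57 min

For first-order series the maximum of C_N occurs at t_opt = ln(k₂/k₁)/(k₂−k₁).
= ln(0.175/1.58)/(0.175−1.58) = ln(0.1108)/-1.405 = -2.200/-1.405 = 1.57 min.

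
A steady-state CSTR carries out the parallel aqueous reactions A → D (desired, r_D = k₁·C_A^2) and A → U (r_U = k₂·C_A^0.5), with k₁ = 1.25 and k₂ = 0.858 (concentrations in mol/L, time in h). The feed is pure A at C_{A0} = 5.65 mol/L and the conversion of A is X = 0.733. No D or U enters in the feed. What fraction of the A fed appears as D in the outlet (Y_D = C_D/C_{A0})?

Exit C_A = C_{A0}(1−X) = 5.65×0.267 = 1.509 mol/L.
In a CSTR the entire volume is at exit conditions, so r_D = 1.25×1.509^2 = 2.845 and r_U = 0.858×1.509^0.5 = 1.054.
Fraction of consumed A going to D: r_D/(r_D+r_U) = 0.7297.
C_D = 0.7297·C_{A0}·X = 0.7297×5.65×0.733 = 3.02 mol/L; Y_D = C_D/C_{A0} = 0.535.

0.535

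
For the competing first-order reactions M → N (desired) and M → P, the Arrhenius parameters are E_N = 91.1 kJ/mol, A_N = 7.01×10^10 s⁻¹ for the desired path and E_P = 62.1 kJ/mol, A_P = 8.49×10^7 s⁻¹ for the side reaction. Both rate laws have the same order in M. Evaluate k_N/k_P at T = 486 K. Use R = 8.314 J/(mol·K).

0.631

Since both paths have the same order in M, the concentration cancels and S_{N/P} = k_N/k_P = (A_N/A_P)·exp[(E_P−E_N)/(RT)].
(E_P−E_N)/(RT) = (62.1−91.1)×10³/(8.314×486) = -29000/4041 = -7.177.
k_N/k_P = (7.01×10^10/8.49×10^7)·exp(-7.177) = 825.7 × 7.638×10^-4 = 0.631.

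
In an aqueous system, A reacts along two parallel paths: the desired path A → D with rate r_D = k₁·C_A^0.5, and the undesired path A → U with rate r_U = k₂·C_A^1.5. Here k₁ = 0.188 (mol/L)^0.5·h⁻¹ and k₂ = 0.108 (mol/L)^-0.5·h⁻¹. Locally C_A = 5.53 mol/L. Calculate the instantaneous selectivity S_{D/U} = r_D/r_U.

0.315

S_{D/U} = r_D/r_U = (k₁·C_A^0.5)/(k₂·C_A^1.5) = (k₁/k₂)·C_A⁻¹.
= (0.188×5.530^0.5) / (0.108×5.530^1.5) = 0.4421/1.404 = 0.315.
The undesired path is higher order in A, so low C_A (CSTR or dilute feed) favours D.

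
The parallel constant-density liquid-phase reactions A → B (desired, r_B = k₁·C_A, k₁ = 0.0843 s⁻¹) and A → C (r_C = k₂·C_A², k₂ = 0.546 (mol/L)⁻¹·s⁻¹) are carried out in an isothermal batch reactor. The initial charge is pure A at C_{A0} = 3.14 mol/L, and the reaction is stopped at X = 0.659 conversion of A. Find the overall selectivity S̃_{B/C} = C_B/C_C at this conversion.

0.0797

C_A = C_{A0}(1−X) = 1.071 mol/L.
Along a PFR/batch, dC_B/dC_A = −r_B/(r_B+r_C) = −k₁/(k₁+k₂·C_A).
Integrating from C_{A0} to C_A: C_B = (0.0843/0.546)·ln[(0.0843+0.546·3.14)/(0.0843+0.546·1.07)] = 0.1544·ln(1.799/0.6689) = 0.1527 mol/L.
C_C = (C_{A0}−C_A)−C_B = 1.917 mol/L; S̃_{B/C} = 0.1527/1.917 = 0.0797.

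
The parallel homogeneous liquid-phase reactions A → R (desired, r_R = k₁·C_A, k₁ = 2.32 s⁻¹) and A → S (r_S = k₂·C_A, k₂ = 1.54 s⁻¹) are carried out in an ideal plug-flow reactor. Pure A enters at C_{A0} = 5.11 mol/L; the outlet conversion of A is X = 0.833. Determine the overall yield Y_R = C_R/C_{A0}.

0.501

C_A = C_{A0}(1−X) = 0.8534 mol/L.
Both paths are first order in A, so the instantaneous fraction to R is constant: dC_R/d(−C_A) = k₁/(k₁+k₂) = 0.6010.
C_R = 0.6010·(C_{A0}−C_A) = 0.6010×4.257 = 2.56 mol/L.
Y_R = C_R/C_{A0} = 2.558/5.11 = 0.501.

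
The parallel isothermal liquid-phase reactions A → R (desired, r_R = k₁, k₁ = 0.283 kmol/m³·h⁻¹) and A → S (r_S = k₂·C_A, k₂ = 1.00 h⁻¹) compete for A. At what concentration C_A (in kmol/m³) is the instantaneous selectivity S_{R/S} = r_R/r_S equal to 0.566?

0.500 kmol/m³

S_{R/S} = (k₁/k₂)·C_A⁻¹ ⇒ C_A = (S·k₂/k₁)^(-1).
= (0.566×1.00/0.283)^(-1) = (2.000)^(-1) = 0.500 kmol/m³.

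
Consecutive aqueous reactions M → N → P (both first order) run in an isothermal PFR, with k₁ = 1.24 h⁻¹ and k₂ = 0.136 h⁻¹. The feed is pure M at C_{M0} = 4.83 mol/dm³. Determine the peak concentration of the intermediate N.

3.68 mol/dm³

For a first-order series the maximum intermediate yield is C_{N,max}/C_{M0} = (k₁/k₂)^[k₂/(k₂−k₁)].
= (1.24/0.136)^(0.136/(0.136−1.24)) = (9.118)^(-0.1232) = 0.7616.
C_{N,max} = 0.7616×4.83 = 3.68 mol/dm³.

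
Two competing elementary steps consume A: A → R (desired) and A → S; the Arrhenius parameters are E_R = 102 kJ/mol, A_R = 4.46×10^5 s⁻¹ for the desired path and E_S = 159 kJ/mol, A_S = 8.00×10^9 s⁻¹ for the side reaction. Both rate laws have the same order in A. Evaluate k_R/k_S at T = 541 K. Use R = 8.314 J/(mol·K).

k_R/k_S = (A_R/A_S)·exp[−(E_R−E_S)/(RT)] = (A_R/A_S)·exp[(E_S−E_R)/(RT)].
(E_S−E_R)/(RT) = (159−102)×10³/(8.314×541) = 57000/4498 = 12.67.
k_R/k_S = (4.46×10^5/8.00×10^9)·exp(12.67) = 5.575×10^-5 × 3.189×10^5 = 17.8.

17.8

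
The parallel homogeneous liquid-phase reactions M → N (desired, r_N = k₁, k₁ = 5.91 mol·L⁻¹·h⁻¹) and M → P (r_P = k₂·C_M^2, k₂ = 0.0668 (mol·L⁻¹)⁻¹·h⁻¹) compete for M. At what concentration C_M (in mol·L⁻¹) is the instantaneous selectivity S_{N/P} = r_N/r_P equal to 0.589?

12.3 mol·L⁻¹

S_{N/P} = (k₁/k₂)·C_M^-2 ⇒ C_M = (S·k₂/k₁)^(-0.5).
= (0.589×0.0668/5.91)^(-0.5) = (0.006657)^(-0.5) = 12.3 mol·L⁻¹.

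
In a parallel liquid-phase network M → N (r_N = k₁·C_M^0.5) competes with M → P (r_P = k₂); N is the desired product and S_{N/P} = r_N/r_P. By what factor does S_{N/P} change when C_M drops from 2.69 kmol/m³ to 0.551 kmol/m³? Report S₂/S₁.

S_{N/P} = (k₁/k₂)·C_M^0.5, so S₂/S₁ = (C_{M,2}/C_{M,1})^0.5.
= (0.551/2.69)^0.5 = (0.2048)^0.5 = 0.453.

0.453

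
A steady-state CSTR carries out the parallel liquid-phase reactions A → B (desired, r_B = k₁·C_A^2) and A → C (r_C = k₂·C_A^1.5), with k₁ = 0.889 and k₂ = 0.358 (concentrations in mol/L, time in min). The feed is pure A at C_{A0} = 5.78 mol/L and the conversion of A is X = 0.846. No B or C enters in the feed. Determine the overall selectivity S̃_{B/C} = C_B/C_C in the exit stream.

2.34

Exit C_A = C_{A0}(1−X) = 5.78×0.154 = 0.8901 mol/L.
Rates in a CSTR are evaluated at the outlet concentration: r_B = 0.889×0.8901^2 = 0.7044, r_C = 0.358×0.8901^1.5 = 0.3006.
Overall selectivity = C_B/C_C = r_Bτ/(r_Cτ) = r_B/r_C = 2.34.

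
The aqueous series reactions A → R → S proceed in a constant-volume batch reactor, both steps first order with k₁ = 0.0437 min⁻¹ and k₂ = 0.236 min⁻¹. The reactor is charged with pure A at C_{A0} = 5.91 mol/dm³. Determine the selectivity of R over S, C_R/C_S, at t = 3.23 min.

2.26

For first-order series with pure A initially, C_R(t) = k₁C_{A0}/(k₂−k₁)·(e^(−k₁t) − e^(−k₂t)).
e^(−k₁t) = e^(−0.0437×3.23) = e^(−0.1412) = 0.8684; e^(−k₂t) = e^(−0.7623) = 0.4666.
C_R = 0.0437×5.91/(0.236−0.0437) × (0.8684−0.4666) = 1.343×0.4018 = 0.5396 mol/dm³.
C_A = C_{A0}e^(−k₁t) = 5.132 mol/dm³, so C_S = C_{A0}−C_A−C_R = 0.2384 mol/dm³; C_R/C_S = 2.26.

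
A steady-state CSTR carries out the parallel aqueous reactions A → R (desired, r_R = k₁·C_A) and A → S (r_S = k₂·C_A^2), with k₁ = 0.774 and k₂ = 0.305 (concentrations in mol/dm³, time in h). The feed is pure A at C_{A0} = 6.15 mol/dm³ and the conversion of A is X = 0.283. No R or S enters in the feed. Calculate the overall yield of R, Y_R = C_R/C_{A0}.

Exit C_A = C_{A0}(1−X) = 6.15×0.717 = 4.410 mol/dm³.
A CSTR operates uniformly at the exit composition, giving r_R = 3.413 and r_S = 5.930 (each k·C_A^n at C_A = 4.410).
Fraction of consumed A going to R: r_R/(r_R+r_S) = 0.3653.
C_R = 0.3653·C_{A0}·X = 0.3653×6.15×0.283 = 0.636 mol/dm³; Y_R = C_R/C_{A0} = 0.103.

0.103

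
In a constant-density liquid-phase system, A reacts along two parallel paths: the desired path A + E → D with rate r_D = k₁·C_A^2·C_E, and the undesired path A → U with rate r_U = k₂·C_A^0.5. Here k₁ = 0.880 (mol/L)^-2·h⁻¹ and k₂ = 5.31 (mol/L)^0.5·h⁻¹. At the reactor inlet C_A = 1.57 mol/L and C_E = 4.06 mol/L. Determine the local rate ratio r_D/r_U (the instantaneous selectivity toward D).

1.32

S_{D/U} = r_D/r_U = (k₁·C_A^2·C_E)/(k₂·C_A^0.5) = (k₁/k₂)·C_A^1.5·C_E.
= (0.880×1.570^2×4.060) / (5.31×1.570^0.5) = 8.807/6.653 = 1.32.
Since the desired path is higher order in A, keeping C_A high (PFR or concentrated feed) favours D.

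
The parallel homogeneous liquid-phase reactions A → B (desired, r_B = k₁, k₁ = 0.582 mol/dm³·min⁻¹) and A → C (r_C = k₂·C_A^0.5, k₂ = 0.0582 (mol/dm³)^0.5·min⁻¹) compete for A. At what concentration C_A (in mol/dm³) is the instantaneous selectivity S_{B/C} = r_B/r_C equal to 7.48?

1.79 mol/dm³

S_{B/C} = (k₁/k₂)·C_A^-0.5 ⇒ C_A = (S·k₂/k₁)^(-2).
= (7.48×0.0582/0.582)^(-2) = (0.7480)^(-2) = 1.79 mol/dm³.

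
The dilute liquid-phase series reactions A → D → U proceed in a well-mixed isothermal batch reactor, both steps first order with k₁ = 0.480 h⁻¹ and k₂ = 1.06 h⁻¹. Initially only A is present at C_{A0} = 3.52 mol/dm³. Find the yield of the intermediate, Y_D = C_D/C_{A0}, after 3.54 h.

0.132

The intermediate concentration in a first-order A→B→C sequence is C_D = k₁C_{A0}(e^(−k₁t) − e^(−k₂t))/(k₂−k₁).
e^(−k₁t) = e^(−0.480×3.54) = e^(−1.699) = 0.1828; e^(−k₂t) = e^(−3.752) = 0.02346.
C_D = 0.480×3.52/(1.06−0.480) × (0.1828−0.02346) = 2.913×0.1594 = 0.4643 mol/dm³.
Y_D = C_D/C_{A0} = 0.4643/3.52 = 0.132.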